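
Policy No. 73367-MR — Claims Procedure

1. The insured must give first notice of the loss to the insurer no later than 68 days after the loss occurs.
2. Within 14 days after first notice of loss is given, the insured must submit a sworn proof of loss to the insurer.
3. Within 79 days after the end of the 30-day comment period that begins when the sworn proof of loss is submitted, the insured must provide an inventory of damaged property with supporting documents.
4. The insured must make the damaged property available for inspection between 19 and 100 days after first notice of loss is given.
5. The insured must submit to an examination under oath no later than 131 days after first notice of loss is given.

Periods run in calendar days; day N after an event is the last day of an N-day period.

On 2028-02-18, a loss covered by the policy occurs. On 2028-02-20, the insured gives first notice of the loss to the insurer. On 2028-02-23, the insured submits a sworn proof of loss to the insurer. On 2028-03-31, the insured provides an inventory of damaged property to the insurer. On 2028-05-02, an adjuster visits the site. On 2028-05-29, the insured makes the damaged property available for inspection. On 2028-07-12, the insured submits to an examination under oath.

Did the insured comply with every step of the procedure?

(1) due by 2028-02-18 + 68 days = 2028-04-26; completed 2028-02-20, before the deadline.
(2) due by 2028-02-20 + 14 days = 2028-03-05; completed 2028-02-23, before the deadline.
(3) due by 2028-03-24 + 79 days = 2028-06-11; 2028-03-31 is within that limit.
(4) the permitted window runs from 2028-02-20 + 19 = 2028-03-10 to 2028-02-20 + 100 = 2028-05-30; done 2028-05-29 — within the window.
(5) due by 2028-02-20 + 131 days = 2028-06-30; not done until 2028-07-12, 12 days after the deadline.

No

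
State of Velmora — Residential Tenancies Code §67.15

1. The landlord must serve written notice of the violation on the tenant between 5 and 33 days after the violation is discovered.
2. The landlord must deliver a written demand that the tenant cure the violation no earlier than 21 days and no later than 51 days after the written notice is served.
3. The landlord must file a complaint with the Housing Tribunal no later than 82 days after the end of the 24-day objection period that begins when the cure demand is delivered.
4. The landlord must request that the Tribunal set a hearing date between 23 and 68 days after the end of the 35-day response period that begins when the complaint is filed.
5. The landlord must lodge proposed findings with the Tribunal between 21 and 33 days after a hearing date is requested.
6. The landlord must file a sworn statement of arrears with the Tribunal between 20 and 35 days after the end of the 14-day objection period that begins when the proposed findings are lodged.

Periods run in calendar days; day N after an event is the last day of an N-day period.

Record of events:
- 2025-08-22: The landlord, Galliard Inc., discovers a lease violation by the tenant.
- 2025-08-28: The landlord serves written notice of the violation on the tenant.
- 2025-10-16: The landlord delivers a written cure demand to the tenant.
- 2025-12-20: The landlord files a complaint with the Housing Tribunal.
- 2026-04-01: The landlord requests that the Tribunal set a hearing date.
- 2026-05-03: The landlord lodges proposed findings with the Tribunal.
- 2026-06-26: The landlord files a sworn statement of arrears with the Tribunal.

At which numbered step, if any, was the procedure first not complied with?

Step 6

Step 1: the window is 5–33 days after 2025-08-22 (when the violation is discovered), so 2025-08-27 through 2025-09-24; done 2025-08-28 — within the window.
Step 2: the window is 21–51 days after 2025-08-28 (when the written notice is served), so 2025-09-18 through 2025-10-18; done 2025-10-16 — within the window.
Step 3: 82 days after 2025-11-09 (end of the 24-day objection period, which began when the cure demand is delivered on 2025-10-16) is 2026-01-30; 2025-12-20 is within that limit.
Step 4: the window is 23–68 days after 2026-01-24 (end of the 35-day response period, which began when the complaint is filed on 2025-12-20), so 2026-02-16 through 2026-04-02; done 2026-04-01, which is between those dates.
Step 5: the window is 21–33 days after 2026-04-01 (when a hearing date is requested), so 2026-04-22 through 2026-05-04; done 2026-05-03, which is between those dates.
Step 6: the window is 20–35 days after 2026-05-17 (end of the 14-day objection period, which began when the proposed findings are lodged on 2026-05-03), so 2026-06-06 through 2026-06-21; done 2026-06-26 — 5 days after the window closed.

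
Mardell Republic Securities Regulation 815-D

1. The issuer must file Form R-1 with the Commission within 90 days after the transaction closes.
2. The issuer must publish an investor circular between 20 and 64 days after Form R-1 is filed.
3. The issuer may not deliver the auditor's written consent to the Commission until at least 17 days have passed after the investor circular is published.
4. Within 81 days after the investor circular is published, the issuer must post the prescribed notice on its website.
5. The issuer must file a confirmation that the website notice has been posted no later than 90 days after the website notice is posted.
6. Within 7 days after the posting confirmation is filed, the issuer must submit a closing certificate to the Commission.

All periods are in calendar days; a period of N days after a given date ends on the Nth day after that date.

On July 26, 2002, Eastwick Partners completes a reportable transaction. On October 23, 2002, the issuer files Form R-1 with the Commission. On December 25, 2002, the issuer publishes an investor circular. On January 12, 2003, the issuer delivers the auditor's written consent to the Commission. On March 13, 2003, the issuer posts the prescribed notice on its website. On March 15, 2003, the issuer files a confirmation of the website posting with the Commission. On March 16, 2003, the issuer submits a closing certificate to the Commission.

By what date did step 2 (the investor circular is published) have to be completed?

Step 2 runs from October 23, 2002, when Form R-1 is filed. The window is 20–64 days after October 23, 2002; it closes on December 26, 2002.

December 26, 2002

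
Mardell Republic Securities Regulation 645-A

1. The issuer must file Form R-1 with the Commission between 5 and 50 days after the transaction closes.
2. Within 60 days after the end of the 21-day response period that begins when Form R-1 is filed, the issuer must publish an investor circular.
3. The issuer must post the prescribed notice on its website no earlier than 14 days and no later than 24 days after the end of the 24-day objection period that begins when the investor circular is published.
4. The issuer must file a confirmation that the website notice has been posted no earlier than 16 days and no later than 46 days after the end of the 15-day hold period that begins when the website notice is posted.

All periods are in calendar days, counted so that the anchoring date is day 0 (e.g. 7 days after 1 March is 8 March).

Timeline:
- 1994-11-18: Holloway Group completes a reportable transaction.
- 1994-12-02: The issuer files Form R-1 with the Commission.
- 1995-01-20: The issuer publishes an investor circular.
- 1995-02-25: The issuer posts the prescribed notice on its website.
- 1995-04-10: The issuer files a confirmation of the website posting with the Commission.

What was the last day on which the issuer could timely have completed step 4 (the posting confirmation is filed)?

The website notice is posted on 1995-02-25; the 15-day hold period therefore ends 1995-03-12, and step 4 runs from that date. The window is 16–46 days after 1995-03-12; it closes on 1995-04-27.

1995-04-27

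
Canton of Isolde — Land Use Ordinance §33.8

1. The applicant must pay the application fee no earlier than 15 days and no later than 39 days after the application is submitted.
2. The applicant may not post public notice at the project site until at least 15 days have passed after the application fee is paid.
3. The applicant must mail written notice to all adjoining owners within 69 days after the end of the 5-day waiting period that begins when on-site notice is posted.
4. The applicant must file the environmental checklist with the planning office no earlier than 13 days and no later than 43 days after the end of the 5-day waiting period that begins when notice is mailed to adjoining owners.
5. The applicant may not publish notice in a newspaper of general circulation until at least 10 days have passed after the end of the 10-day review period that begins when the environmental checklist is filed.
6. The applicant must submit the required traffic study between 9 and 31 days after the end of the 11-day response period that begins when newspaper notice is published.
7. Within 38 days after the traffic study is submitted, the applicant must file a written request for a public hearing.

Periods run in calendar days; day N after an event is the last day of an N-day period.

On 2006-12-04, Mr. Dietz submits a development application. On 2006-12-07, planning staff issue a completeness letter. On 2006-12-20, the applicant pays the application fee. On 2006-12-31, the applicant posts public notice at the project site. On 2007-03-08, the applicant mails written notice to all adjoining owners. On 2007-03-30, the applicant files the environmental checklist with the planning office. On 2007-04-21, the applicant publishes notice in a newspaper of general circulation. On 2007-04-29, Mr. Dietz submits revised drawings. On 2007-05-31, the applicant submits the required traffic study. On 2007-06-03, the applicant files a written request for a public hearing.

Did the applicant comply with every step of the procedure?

No

Step 1: the window is 15–39 days after 2006-12-04 (when the application is submitted), so 2006-12-19 through 2007-01-12; done 2006-12-20, which is between those dates.
Step 2: the earliest permitted date is 15 days after 2006-12-20 (when the application fee is paid), i.e. 2007-01-04; 2006-12-31 is 4 days before the earliest permitted date.
No need to go further; step 2 was not satisfied.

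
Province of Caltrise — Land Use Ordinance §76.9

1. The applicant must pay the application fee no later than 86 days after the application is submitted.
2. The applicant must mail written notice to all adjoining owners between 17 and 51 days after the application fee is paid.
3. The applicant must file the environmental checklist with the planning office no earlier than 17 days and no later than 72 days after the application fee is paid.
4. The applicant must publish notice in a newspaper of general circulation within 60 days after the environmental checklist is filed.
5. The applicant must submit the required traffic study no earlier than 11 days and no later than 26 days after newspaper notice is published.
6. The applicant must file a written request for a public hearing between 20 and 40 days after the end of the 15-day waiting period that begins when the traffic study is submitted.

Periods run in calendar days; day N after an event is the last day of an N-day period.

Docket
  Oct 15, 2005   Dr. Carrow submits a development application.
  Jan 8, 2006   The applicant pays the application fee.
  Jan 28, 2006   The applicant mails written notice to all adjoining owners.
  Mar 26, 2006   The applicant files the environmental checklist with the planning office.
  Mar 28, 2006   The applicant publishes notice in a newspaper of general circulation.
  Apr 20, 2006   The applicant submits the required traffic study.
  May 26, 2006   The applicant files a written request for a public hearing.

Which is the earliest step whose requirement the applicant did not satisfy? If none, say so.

Step 1 — counting 86 days from Oct 15, 2005 (when the application is submitted) gives a deadline of Jan 9, 2006; completed Jan 8, 2006, before the deadline.
Step 2 — 17 and 51 days from Jan 8, 2006 (when the application fee is paid) are Jan 25, 2006 and Feb 28, 2006 respectively; done Jan 28, 2006 — within the window.
Step 3 — 17 and 72 days from Jan 8, 2006 (when the application fee is paid) are Jan 25, 2006 and Mar 21, 2006 respectively; Mar 26, 2006 is 5 days past the end of the window.

Step 3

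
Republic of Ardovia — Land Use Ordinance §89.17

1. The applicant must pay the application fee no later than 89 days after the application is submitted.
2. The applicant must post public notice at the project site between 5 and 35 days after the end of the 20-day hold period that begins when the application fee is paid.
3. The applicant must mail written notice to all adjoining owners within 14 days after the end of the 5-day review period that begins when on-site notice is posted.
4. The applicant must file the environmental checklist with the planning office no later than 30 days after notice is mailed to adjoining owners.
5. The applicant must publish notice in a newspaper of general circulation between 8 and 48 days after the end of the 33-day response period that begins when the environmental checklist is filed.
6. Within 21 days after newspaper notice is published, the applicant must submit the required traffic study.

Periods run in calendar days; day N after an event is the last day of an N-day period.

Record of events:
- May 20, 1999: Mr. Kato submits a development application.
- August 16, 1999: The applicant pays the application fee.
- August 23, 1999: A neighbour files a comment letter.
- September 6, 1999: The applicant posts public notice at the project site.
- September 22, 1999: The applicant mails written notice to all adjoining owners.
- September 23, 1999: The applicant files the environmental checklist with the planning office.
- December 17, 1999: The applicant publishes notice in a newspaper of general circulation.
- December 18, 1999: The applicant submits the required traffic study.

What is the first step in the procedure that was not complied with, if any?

Step 1: 89 days after May 20, 1999 (when the application is submitted) is August 17, 1999; August 16, 1999 is within that limit.
Step 2: the window is 5–35 days after September 5, 1999 (end of the 20-day hold period, which began when the application fee is paid on August 16, 1999), so September 10, 1999 through October 10, 1999; done September 6, 1999 — 4 days before the window opened.
Later steps need not be reached.

Step 2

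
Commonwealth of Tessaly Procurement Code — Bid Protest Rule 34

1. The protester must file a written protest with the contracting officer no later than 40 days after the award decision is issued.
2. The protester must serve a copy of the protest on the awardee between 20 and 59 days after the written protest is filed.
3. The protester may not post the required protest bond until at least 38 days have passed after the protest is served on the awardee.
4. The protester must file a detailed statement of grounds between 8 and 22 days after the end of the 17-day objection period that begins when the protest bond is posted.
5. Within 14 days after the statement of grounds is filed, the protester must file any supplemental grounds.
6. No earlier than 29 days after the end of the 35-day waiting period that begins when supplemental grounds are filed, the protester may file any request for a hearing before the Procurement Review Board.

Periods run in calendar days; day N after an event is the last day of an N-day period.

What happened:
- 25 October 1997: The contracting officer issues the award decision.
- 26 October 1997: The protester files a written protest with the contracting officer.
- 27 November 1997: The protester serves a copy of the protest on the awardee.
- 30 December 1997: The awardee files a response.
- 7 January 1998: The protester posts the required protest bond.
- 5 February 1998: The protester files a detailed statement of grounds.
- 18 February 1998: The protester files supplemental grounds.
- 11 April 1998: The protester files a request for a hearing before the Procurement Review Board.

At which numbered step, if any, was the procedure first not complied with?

Step 6

Step 1: 40 days after 25 October 1997 (when the award decision is issued) is 4 December 1997; 26 October 1997 is within that limit.
Step 2: the window is 20–59 days after 26 October 1997 (when the written protest is filed), so 15 November 1997 through 24 December 1997; 27 November 1997 falls inside that range.
Step 3: the earliest permitted date is 38 days after 27 November 1997 (when the protest is served on the awardee), i.e. 4 January 1998; done 7 January 1998, after the minimum wait.
Step 4: the window is 8–22 days after 24 January 1998 (end of the 17-day objection period, which began when the protest bond is posted on 7 January 1998), so 1 February 1998 through 15 February 1998; done 5 February 1998, which is between those dates.
Step 5: 14 days after 5 February 1998 (when the statement of grounds is filed) is 19 February 1998; done 18 February 1998 — timely.
Step 6: the earliest permitted date is 29 days after 25 March 1998 (end of the 35-day waiting period, which began when supplemental grounds are filed on 18 February 1998), i.e. 23 April 1998; done 11 April 1998 — 12 days too early.
The procedure was therefore not followed at step 6.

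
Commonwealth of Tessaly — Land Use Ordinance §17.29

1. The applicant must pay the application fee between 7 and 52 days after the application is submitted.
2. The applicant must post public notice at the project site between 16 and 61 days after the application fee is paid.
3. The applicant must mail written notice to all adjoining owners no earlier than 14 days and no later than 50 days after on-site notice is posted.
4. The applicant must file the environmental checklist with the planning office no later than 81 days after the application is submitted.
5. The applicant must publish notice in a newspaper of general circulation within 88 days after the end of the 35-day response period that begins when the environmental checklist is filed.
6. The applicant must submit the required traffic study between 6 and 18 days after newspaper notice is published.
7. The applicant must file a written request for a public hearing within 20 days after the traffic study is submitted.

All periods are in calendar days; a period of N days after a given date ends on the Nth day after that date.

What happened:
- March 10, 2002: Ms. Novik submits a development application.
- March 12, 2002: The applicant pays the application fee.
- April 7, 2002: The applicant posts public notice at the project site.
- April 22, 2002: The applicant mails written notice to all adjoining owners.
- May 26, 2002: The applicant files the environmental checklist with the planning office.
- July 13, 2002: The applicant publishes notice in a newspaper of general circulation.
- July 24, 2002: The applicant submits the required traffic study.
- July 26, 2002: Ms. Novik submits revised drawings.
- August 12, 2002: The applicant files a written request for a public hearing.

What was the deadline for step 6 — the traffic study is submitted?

July 31, 2002

Step 6 runs from July 13, 2002, when newspaper notice is published. The window is 6–18 days after July 13, 2002; it closes on July 31, 2002.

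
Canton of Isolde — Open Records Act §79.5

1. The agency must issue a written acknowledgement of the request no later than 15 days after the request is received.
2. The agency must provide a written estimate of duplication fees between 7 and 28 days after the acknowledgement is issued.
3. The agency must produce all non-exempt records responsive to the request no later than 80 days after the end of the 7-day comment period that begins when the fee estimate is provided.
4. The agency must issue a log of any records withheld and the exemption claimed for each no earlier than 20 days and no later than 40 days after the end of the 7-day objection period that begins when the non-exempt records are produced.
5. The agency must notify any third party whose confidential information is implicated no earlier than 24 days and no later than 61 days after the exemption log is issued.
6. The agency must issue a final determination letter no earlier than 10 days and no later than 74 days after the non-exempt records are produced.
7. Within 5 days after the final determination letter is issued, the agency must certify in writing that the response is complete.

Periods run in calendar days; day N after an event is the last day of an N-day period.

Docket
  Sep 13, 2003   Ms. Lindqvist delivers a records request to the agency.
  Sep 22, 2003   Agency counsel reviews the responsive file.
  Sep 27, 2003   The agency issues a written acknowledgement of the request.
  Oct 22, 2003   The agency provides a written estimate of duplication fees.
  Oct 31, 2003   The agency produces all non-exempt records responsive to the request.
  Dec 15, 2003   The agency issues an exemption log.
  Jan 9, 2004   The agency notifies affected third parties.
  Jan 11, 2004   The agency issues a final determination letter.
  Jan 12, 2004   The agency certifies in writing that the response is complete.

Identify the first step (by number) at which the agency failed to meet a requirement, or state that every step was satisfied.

Step 1 — counting 15 days from Sep 13, 2003 (when the request is received) gives a deadline of Sep 28, 2003; done Sep 27, 2003 — timely.
Step 2 — 7 and 28 days from Sep 27, 2003 (when the acknowledgement is issued) are Oct 4, 2003 and Oct 25, 2003 respectively; done Oct 22, 2003 — within the window.
Step 3 — counting 80 days from Oct 29, 2003 (end of the 7-day comment period, which began when the fee estimate is provided on Oct 22, 2003) gives a deadline of Jan 17, 2004; done Oct 31, 2003 — timely.
Step 4 — 20 and 40 days from Nov 7, 2003 (end of the 7-day objection period, which began when the non-exempt records are produced on Oct 31, 2003) are Nov 27, 2003 and Dec 17, 2003 respectively; done Dec 15, 2003 — within the window.
Step 5 — 24 and 61 days from Dec 15, 2003 (when the exemption log is issued) are Jan 8, 2004 and Feb 14, 2004 respectively; done Jan 9, 2004, which is between those dates.
Step 6 — 10 and 74 days from Oct 31, 2003 (when the non-exempt records are produced) are Nov 10, 2003 and Jan 13, 2004 respectively; done Jan 11, 2004 — within the window.
Step 7 — counting 5 days from Jan 11, 2004 (when the final determination letter is issued) gives a deadline of Jan 16, 2004; done Jan 12, 2004 — timely.

None — every step was satisfied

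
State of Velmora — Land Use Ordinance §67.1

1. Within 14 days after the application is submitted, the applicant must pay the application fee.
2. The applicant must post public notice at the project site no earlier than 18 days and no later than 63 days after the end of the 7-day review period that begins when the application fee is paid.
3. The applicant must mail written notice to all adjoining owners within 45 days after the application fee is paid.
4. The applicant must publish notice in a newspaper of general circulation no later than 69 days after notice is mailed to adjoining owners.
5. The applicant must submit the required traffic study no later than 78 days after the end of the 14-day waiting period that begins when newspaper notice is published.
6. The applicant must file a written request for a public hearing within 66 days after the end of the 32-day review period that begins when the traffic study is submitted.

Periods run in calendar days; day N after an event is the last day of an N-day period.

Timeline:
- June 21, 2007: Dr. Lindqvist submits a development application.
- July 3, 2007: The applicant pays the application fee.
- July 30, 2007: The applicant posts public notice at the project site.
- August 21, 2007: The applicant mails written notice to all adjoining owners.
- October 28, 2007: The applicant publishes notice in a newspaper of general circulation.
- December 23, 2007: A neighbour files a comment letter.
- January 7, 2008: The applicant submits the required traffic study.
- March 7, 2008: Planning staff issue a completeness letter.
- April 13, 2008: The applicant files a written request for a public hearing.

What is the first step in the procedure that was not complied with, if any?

Step 3

Step 1 — counting 14 days from June 21, 2007 (when the application is submitted) gives a deadline of July 5, 2007; done July 3, 2007 — timely.
Step 2 — 18 and 63 days from July 10, 2007 (end of the 7-day review period, which began when the application fee is paid on July 3, 2007) are July 28, 2007 and September 11, 2007 respectively; done July 30, 2007, which is between those dates.
Step 3 — counting 45 days from July 3, 2007 (when the application fee is paid) gives a deadline of August 17, 2007; not done until August 21, 2007, 4 days after the deadline.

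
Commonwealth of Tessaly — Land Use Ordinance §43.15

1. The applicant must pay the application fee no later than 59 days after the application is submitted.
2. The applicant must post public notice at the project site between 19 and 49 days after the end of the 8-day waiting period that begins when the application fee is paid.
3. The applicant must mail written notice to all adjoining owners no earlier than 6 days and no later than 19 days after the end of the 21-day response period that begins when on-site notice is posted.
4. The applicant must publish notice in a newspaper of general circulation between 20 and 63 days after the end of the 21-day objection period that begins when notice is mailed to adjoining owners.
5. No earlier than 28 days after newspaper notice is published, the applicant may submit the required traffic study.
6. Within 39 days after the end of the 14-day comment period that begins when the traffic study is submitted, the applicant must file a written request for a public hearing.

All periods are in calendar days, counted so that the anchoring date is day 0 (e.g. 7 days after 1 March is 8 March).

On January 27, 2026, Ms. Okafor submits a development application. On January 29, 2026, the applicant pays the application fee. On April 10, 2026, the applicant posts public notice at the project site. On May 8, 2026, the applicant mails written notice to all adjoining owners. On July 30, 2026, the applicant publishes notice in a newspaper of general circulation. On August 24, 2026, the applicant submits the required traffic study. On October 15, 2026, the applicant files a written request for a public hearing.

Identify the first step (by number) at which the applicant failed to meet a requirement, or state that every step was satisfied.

Step 2

Step 1: 59 days after January 27, 2026 (when the application is submitted) is March 27, 2026; January 29, 2026 is within that limit.
Step 2: the window is 19–49 days after February 6, 2026 (end of the 8-day waiting period, which began when the application fee is paid on January 29, 2026), so February 25, 2026 through March 27, 2026; April 10, 2026 is 14 days past the end of the window.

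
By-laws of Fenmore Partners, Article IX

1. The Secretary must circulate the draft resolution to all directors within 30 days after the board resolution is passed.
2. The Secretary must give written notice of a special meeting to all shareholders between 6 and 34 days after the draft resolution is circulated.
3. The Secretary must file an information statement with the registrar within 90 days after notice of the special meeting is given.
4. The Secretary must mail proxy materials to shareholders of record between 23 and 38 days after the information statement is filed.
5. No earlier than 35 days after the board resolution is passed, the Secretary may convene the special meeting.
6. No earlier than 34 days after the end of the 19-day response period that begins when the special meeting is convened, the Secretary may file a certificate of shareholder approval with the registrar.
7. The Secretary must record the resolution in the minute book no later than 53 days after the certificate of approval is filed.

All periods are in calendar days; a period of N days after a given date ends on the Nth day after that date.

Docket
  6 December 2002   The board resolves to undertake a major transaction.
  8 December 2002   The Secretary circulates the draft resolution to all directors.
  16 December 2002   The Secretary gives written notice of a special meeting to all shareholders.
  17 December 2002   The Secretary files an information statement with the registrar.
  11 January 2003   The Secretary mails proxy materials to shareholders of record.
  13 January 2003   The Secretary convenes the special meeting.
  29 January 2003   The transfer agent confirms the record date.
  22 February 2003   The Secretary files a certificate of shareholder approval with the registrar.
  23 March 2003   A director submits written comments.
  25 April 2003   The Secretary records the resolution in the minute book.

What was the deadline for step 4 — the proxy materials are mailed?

Step 4 runs from 17 December 2002, when the information statement is filed. The window is 23–38 days after 17 December 2002; it closes on 24 January 2003.

24 January 2003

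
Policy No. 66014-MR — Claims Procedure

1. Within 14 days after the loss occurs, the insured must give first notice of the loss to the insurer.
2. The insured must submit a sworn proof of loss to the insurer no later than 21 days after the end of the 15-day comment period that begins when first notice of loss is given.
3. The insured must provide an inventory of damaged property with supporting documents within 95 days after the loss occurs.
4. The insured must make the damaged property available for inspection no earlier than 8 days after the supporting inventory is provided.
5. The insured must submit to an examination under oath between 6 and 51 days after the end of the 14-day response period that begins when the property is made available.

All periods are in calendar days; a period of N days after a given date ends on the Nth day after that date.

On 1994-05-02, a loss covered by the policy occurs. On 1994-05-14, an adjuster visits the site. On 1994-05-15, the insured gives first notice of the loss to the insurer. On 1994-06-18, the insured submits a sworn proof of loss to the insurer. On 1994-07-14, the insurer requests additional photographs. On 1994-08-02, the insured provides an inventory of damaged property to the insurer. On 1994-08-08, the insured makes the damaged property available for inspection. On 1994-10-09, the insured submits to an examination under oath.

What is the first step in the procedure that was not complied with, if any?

Step 1 — counting 14 days from 1994-05-02 (when the loss occurs) gives a deadline of 1994-05-16; completed 1994-05-15, before the deadline.
Step 2 — counting 21 days from 1994-05-30 (end of the 15-day comment period, which began when first notice of loss is given on 1994-05-15) gives a deadline of 1994-06-20; completed 1994-06-18, before the deadline.
Step 3 — counting 95 days from 1994-05-02 (when the loss occurs) gives a deadline of 1994-08-05; 1994-08-02 is within that limit.
Step 4 — must wait 8 days from 1994-08-02 (when the supporting inventory is provided), so not before 1994-08-10; 1994-08-08 is 2 days before the earliest permitted date.
The analysis stops there.

Step 4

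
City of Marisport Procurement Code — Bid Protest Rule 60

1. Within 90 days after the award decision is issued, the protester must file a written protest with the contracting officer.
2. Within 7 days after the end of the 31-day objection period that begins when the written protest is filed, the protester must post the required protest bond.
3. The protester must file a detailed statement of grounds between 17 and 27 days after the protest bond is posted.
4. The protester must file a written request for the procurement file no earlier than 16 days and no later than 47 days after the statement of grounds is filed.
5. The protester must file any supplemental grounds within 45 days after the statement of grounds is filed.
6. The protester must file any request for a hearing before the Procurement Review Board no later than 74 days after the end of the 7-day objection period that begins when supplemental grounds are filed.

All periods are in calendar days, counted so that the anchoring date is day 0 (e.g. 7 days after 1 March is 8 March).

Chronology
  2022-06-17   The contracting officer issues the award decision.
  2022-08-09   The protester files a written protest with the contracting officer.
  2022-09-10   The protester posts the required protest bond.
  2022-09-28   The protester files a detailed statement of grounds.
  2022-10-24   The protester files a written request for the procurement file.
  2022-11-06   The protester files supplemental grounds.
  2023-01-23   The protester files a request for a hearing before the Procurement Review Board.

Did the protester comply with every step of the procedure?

Yes

(1) due by 2022-06-17 + 90 days = 2022-09-15; 2022-08-09 is within that limit.
(2) due by 2022-09-09 + 7 days = 2022-09-16; done 2022-09-10 — timely.
(3) the permitted window runs from 2022-09-10 + 17 = 2022-09-27 to 2022-09-10 + 27 = 2022-10-07; done 2022-09-28, which is between those dates.
(4) the permitted window runs from 2022-09-28 + 16 = 2022-10-14 to 2022-09-28 + 47 = 2022-11-14; done 2022-10-24, which is between those dates.
(5) due by 2022-09-28 + 45 days = 2022-11-12; done 2022-11-06 — timely.
(6) due by 2022-11-13 + 74 days = 2023-01-26; 2023-01-23 is within that limit.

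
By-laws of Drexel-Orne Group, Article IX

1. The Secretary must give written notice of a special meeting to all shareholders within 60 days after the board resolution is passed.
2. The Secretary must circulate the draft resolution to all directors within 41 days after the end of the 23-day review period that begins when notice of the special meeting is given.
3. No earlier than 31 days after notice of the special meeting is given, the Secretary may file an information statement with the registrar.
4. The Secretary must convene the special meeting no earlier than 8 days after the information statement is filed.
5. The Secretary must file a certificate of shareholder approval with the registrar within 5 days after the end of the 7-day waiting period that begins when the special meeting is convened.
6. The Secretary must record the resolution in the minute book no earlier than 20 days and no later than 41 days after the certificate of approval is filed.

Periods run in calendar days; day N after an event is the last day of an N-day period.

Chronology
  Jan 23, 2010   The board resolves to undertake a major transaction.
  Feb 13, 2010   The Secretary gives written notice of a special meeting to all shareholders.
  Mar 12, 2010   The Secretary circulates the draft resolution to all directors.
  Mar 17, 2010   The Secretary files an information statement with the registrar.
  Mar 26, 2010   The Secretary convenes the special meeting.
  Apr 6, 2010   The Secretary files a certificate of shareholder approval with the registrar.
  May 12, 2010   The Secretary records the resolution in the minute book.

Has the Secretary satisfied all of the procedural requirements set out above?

Yes

(1) due by Jan 23, 2010 + 60 days = Mar 24, 2010; Feb 13, 2010 is within that limit.
(2) due by Mar 8, 2010 + 41 days = Apr 18, 2010; Mar 12, 2010 is within that limit.
(3) permitted from Feb 13, 2010 + 31 days = Mar 16, 2010 onward; Mar 17, 2010 is on or after that date.
(4) permitted from Mar 17, 2010 + 8 days = Mar 25, 2010 onward; done Mar 26, 2010 — permitted.
(5) due by Apr 2, 2010 + 5 days = Apr 7, 2010; Apr 6, 2010 is within that limit.
(6) the permitted window runs from Apr 6, 2010 + 20 = Apr 26, 2010 to Apr 6, 2010 + 41 = May 17, 2010; done May 12, 2010, which is between those dates.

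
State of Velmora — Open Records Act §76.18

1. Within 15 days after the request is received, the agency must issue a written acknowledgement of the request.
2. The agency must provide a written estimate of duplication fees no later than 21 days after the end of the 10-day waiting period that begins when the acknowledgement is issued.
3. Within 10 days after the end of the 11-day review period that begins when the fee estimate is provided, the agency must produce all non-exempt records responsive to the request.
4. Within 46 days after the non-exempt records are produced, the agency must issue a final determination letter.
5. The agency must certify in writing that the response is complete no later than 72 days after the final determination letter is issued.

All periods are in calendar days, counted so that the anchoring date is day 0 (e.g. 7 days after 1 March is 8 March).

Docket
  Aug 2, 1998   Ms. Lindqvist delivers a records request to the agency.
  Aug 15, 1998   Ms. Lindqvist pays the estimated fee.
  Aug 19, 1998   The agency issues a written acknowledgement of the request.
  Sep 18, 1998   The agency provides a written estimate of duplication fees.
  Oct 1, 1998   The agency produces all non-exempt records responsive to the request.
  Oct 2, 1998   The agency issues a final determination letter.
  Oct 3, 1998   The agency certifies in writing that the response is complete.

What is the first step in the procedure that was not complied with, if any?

(1) due by Aug 2, 1998 + 15 days = Aug 17, 1998; not done until Aug 19, 1998, 2 days after the deadline.
That is the first point of non-compliance.

Step 1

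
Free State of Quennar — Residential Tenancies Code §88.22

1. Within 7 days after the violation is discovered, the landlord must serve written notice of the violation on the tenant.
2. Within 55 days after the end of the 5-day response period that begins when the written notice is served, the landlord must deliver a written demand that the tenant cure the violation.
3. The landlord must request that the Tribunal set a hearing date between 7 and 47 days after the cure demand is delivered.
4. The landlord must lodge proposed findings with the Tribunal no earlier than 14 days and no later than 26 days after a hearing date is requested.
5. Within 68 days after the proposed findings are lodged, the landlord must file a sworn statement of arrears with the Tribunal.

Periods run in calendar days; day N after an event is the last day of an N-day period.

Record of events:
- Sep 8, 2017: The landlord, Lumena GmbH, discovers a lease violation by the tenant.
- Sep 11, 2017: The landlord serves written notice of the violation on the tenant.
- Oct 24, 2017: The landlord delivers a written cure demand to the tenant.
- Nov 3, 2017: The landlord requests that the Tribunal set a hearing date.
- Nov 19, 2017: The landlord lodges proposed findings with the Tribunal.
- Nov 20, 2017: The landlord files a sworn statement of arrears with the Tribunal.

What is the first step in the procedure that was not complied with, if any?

(1) due by Sep 8, 2017 + 7 days = Sep 15, 2017; done Sep 11, 2017 — timely.
(2) due by Sep 16, 2017 + 55 days = Nov 10, 2017; Oct 24, 2017 is within that limit.
(3) the permitted window runs from Oct 24, 2017 + 7 = Oct 31, 2017 to Oct 24, 2017 + 47 = Dec 10, 2017; done Nov 3, 2017, which is between those dates.
(4) the permitted window runs from Nov 3, 2017 + 14 = Nov 17, 2017 to Nov 3, 2017 + 26 = Nov 29, 2017; done Nov 19, 2017, which is between those dates.
(5) due by Nov 19, 2017 + 68 days = Jan 26, 2018; completed Nov 20, 2017, before the deadline.

None — every step was satisfied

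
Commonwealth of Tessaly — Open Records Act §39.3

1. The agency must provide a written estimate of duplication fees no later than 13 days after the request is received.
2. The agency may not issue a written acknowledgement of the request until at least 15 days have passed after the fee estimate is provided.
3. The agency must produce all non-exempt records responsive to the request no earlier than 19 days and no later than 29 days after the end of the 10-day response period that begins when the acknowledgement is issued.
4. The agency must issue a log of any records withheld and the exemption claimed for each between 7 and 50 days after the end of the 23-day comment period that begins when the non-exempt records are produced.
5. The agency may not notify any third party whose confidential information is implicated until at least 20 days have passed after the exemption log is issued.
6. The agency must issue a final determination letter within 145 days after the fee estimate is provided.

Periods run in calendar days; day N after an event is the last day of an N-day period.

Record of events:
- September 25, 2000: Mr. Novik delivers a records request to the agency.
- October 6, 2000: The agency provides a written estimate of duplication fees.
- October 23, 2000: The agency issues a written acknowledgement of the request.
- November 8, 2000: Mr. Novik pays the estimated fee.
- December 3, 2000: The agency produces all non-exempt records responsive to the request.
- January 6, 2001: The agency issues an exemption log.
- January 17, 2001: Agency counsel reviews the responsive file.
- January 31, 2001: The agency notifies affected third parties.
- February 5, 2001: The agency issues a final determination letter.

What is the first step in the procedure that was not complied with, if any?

Step 1 — counting 13 days from September 25, 2000 (when the request is received) gives a deadline of October 8, 2000; done October 6, 2000 — timely.
Step 2 — must wait 15 days from October 6, 2000 (when the fee estimate is provided), so not before October 21, 2000; done October 23, 2000, after the minimum wait.
Step 3 — 19 and 29 days from November 2, 2000 (end of the 10-day response period, which began when the acknowledgement is issued on October 23, 2000) are November 21, 2000 and December 1, 2000 respectively; December 3, 2000 is 2 days past the end of the window.
Later steps need not be reached.

Step 3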